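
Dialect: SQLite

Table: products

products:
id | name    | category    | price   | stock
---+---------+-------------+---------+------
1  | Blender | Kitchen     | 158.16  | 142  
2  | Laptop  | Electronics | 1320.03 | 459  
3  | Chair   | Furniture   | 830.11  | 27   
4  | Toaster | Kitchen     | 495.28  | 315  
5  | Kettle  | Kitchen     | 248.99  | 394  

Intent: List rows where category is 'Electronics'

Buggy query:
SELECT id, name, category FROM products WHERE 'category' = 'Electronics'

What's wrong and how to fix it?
Bug: 'category' in single quotes is a string literal, not the column; the comparison is literal-vs-literal and never true

Fix: Remove the quotes around the column name (or use double quotes for an identifier)

Corrected query:
SELECT id, name, category FROM products WHERE category = 'Electronics'

Result:
id | name   | category   
---+--------+------------
2  | Laptop | Electronics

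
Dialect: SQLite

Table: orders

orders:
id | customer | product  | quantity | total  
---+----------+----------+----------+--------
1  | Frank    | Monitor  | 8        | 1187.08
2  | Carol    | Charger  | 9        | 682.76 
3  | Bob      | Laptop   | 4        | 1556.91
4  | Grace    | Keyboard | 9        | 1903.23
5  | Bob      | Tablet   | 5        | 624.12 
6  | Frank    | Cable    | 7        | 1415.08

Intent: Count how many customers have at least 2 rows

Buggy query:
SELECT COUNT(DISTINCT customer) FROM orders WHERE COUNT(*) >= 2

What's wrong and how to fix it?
Bug: WHERE filters individual rows, not groups, so a group-level COUNT is invalid there

Fix: Group first with HAVING COUNT(*) >= 2, then COUNT the resulting groups

Corrected query:
SELECT COUNT(*) FROM (SELECT customer FROM orders GROUP BY customer HAVING COUNT(*) >= 2)

Result:
COUNT(*)
--------
2       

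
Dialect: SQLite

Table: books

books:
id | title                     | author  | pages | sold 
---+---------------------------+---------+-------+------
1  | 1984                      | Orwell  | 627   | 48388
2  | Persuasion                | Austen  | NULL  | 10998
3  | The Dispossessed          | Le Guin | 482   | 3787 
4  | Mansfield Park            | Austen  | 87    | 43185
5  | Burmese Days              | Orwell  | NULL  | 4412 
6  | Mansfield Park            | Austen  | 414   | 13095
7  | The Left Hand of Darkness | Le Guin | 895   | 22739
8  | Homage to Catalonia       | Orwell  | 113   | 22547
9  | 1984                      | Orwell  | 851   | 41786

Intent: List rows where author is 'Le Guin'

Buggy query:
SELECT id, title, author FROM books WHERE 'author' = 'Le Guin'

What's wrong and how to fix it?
Bug: Single quotes denote string literals in SQL; the column name is being compared as a constant string

Fix: Remove the quotes around the column name (or use double quotes for an identifier)

Corrected query:
SELECT id, title, author FROM books WHERE author = 'Le Guin'

Result:
id | title                     | author 
---+---------------------------+--------
3  | The Dispossessed          | Le Guin
7  | The Left Hand of Darkness | Le Guin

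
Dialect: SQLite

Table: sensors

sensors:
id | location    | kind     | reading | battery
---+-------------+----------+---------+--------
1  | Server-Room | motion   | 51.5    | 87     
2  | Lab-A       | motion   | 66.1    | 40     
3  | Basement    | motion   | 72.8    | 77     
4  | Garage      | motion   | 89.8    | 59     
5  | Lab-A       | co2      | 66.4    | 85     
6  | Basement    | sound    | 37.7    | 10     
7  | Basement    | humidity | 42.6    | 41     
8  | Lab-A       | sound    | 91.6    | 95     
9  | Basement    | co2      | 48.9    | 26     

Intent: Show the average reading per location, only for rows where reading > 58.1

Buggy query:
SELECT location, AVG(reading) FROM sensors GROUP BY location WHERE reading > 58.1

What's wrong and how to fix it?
Bug: WHERE cannot follow GROUP BY

Fix: Place WHERE between FROM and GROUP BY

Corrected query:
SELECT location, AVG(reading) FROM sensors WHERE reading > 58.1 GROUP BY location

Result:
location | AVG(reading)
---------+-------------
Basement | 72.8        
Garage   | 89.8        
Lab-A    | 74.7        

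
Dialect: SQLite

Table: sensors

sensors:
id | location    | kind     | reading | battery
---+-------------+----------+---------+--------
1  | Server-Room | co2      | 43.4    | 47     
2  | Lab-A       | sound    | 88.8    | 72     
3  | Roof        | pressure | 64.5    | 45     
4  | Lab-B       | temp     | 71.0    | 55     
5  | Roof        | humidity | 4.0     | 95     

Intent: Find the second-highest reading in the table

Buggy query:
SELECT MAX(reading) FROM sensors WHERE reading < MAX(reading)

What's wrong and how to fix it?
Bug: MAX(reading) on the right of the comparison is an aggregate-in-WHERE error

Fix: Put the inner MAX in a scalar subquery

Corrected query:
SELECT MAX(reading) FROM sensors WHERE reading < (SELECT MAX(reading) FROM sensors)

Result:
MAX(reading)
------------
71          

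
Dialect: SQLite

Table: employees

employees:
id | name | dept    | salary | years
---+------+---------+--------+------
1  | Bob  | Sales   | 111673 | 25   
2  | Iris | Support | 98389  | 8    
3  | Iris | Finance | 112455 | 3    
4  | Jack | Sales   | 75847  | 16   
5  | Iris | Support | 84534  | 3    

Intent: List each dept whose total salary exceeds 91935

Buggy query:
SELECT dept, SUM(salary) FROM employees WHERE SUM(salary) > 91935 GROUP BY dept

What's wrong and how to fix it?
Bug: SUM(salary) is an aggregate, but WHERE filters rows before aggregation

Fix: Move the aggregate condition to a HAVING clause

Corrected query:
SELECT dept, SUM(salary) FROM employees GROUP BY dept HAVING SUM(salary) > 91935

Result:
dept    | SUM(salary)
--------+------------
Finance | 112455     
Sales   | 187520     
Support | 182923     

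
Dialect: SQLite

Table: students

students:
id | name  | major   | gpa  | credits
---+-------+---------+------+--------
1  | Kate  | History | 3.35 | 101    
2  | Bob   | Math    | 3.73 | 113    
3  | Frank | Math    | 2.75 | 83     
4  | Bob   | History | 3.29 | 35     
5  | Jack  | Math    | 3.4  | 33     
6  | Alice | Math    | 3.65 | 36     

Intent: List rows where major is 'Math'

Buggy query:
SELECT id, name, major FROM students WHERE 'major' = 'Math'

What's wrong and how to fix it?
Bug: 'major' in single quotes is a string literal, not the column; the comparison is literal-vs-literal and never true

Fix: Reference the column as major without single quotes

Corrected query:
SELECT id, name, major FROM students WHERE major = 'Math'

Result:
id | name  | major
---+-------+------
2  | Bob   | Math 
3  | Frank | Math 
5  | Jack  | Math 
6  | Alice | Math 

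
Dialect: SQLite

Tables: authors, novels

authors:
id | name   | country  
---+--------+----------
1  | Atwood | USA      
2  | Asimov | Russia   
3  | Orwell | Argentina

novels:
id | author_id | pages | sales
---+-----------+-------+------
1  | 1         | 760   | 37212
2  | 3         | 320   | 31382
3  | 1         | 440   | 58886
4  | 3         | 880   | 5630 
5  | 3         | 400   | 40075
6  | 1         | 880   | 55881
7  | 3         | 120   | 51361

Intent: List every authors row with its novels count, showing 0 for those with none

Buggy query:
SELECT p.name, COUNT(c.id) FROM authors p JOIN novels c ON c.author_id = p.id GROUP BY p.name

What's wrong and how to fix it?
Bug: INNER JOIN drops authors rows that have no matching novels rows

Fix: Switch to LEFT JOIN to retain unmatched parent rows

Corrected query:
SELECT p.name, COUNT(c.id) FROM authors p LEFT JOIN novels c ON c.author_id = p.id GROUP BY p.name

Result:
name   | COUNT(c.id)
-------+------------
Asimov | 0          
Atwood | 3          
Orwell | 4          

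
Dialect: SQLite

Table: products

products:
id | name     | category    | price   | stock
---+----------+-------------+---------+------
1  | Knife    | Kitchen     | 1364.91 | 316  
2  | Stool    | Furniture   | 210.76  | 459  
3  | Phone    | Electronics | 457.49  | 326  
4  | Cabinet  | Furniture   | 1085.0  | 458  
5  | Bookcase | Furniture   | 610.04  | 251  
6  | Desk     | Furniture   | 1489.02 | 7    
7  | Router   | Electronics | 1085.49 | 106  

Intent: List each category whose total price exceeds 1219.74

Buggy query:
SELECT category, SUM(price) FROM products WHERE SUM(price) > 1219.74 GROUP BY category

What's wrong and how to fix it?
Bug: Aggregate functions cannot appear in a WHERE clause

Fix: Use HAVING (which filters groups after aggregation) instead of WHERE

Corrected query:
SELECT category, SUM(price) FROM products GROUP BY category HAVING SUM(price) > 1219.74

Result:
category    | SUM(price)
------------+-----------
Electronics | 1542.98   
Furniture   | 3394.82   
Kitchen     | 1364.91   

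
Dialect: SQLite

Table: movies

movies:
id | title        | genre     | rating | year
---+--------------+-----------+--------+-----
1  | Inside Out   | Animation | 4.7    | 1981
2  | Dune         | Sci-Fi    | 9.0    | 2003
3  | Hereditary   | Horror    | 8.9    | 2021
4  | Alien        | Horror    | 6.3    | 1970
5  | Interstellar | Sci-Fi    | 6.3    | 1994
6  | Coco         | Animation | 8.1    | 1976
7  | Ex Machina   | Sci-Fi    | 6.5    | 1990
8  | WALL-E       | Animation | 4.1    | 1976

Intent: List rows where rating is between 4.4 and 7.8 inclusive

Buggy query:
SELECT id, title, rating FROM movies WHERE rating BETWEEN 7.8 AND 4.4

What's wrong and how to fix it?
Bug: BETWEEN expects the lower bound first; with 7.8 AND 4.4 the range is empty

Fix: Write BETWEEN 4.4 AND 7.8

Corrected query:
SELECT id, title, rating FROM movies WHERE rating BETWEEN 4.4 AND 7.8

Result:
id | title        | rating
---+--------------+-------
1  | Inside Out   | 4.7   
4  | Alien        | 6.3   
5  | Interstellar | 6.3   
7  | Ex Machina   | 6.5   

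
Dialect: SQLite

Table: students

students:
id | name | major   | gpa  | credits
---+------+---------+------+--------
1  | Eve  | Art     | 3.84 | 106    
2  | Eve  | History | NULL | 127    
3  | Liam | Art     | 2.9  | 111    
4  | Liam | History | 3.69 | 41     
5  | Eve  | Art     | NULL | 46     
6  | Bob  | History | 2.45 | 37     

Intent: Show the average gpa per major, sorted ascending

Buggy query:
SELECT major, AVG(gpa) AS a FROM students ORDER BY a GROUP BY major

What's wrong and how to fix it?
Bug: ORDER BY appears before GROUP BY; SQL clause order requires GROUP BY first

Fix: Reorder: SELECT … FROM … GROUP BY … ORDER BY …

Corrected query:
SELECT major, AVG(gpa) AS a FROM students GROUP BY major ORDER BY a

Result:
major   | a   
--------+-----
History | 3.07
Art     | 3.37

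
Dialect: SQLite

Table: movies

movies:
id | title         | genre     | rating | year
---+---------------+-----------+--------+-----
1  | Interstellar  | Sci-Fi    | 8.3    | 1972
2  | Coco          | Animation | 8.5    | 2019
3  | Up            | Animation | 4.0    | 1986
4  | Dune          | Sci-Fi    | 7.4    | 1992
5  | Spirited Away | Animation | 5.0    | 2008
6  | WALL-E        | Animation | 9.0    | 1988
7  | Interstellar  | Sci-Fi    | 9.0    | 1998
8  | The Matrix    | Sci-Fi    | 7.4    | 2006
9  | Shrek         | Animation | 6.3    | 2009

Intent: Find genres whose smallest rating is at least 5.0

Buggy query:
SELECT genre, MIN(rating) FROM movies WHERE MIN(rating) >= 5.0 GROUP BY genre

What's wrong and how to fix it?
Bug: Aggregates like MIN are computed per group after WHERE runs

Fix: Replace WHERE with HAVING after the GROUP BY

Corrected query:
SELECT genre, MIN(rating) FROM movies GROUP BY genre HAVING MIN(rating) >= 5.0

Result:
genre  | MIN(rating)
-------+------------
Sci-Fi | 7.4        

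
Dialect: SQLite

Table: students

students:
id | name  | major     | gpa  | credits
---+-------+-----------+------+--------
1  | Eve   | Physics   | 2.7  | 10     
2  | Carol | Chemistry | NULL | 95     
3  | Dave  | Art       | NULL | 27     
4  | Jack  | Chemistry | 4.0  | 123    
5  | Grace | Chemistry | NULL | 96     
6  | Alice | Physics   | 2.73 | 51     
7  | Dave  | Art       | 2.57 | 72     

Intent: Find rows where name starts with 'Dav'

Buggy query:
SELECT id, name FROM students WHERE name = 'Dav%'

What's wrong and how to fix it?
Bug: Wildcards only work with LIKE; '=' treats '%' as a literal character

Fix: Replace '=' with LIKE so 'Dav%' is treated as a pattern

Corrected query:
SELECT id, name FROM students WHERE name LIKE 'Dav%'

Result:
id | name
---+-----
3  | Dave
7  | Dave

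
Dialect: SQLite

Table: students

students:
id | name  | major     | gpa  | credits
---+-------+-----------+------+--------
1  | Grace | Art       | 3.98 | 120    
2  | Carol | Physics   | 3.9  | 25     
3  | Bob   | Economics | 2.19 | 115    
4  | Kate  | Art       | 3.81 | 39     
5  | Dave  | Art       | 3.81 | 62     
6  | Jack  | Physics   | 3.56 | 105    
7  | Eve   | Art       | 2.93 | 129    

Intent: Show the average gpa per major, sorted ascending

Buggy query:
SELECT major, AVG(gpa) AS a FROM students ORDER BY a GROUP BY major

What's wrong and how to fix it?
Bug: GROUP BY must precede ORDER BY

Fix: Reorder: SELECT … FROM … GROUP BY … ORDER BY …

Corrected query:
SELECT major, AVG(gpa) AS a FROM students GROUP BY major ORDER BY a

Result:
major     | a     
----------+-------
Economics | 2.19  
Art       | 3.6325
Physics   | 3.73  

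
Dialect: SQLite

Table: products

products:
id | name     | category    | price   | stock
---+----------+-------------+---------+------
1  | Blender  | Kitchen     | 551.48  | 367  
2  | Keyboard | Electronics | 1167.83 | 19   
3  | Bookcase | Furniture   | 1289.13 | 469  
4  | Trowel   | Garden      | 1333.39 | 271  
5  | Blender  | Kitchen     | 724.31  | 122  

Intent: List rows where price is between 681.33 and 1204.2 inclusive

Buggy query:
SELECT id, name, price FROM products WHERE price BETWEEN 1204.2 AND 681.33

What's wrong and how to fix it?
Bug: BETWEEN expects the lower bound first; with 1204.2 AND 681.33 the range is empty

Fix: Write BETWEEN 681.33 AND 1204.2

Corrected query:
SELECT id, name, price FROM products WHERE price BETWEEN 681.33 AND 1204.2

Result:
id | name     | price  
---+----------+--------
2  | Keyboard | 1167.83
5  | Blender  | 724.31 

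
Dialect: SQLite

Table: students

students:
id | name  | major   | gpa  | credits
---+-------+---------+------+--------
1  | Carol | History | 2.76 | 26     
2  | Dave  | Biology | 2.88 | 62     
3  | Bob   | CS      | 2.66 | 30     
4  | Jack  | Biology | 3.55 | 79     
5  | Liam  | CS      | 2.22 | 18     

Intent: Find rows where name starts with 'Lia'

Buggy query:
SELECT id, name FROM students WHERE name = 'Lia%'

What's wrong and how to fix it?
Bug: '=' compares the literal string including the % character; pattern matching needs LIKE

Fix: Use LIKE for wildcard pattern matching

Corrected query:
SELECT id, name FROM students WHERE name LIKE 'Lia%'

Result:
id | name
---+-----
5  | Liam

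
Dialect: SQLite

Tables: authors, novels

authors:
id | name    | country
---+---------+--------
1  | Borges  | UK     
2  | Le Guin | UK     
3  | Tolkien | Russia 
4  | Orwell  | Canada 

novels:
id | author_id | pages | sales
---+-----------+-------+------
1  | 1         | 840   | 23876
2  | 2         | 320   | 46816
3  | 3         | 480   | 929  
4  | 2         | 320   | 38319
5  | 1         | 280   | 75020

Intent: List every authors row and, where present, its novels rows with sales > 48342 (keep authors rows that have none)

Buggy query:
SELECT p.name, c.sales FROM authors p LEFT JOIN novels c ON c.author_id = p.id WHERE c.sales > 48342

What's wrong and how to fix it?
Bug: A WHERE condition on the right-hand table after LEFT JOIN drops unmatched parents

Fix: Move the right-table condition into the ON clause so unmatched parents are kept

Corrected query:
SELECT p.name, c.sales FROM authors p LEFT JOIN novels c ON c.author_id = p.id AND c.sales > 48342

Result:
name    | sales
--------+------
Borges  | 75020
Le Guin | NULL 
Tolkien | NULL 
Orwell  | NULL 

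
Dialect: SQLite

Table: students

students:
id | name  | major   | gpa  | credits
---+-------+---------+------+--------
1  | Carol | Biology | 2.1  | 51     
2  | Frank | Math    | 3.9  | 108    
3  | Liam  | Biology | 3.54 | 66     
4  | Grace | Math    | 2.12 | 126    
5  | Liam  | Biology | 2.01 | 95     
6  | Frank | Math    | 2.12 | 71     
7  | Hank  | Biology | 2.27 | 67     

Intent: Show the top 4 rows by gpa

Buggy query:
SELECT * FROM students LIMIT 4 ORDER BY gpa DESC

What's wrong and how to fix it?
Bug: LIMIT must come after ORDER BY

Fix: Sort with ORDER BY, then apply LIMIT

Corrected query:
SELECT * FROM students ORDER BY gpa DESC LIMIT 4

Result:
id | name  | major   | gpa  | credits
---+-------+---------+------+--------
2  | Frank | Math    | 3.9  | 108    
3  | Liam  | Biology | 3.54 | 66     
7  | Hank  | Biology | 2.27 | 67     
4  | Grace | Math    | 2.12 | 126    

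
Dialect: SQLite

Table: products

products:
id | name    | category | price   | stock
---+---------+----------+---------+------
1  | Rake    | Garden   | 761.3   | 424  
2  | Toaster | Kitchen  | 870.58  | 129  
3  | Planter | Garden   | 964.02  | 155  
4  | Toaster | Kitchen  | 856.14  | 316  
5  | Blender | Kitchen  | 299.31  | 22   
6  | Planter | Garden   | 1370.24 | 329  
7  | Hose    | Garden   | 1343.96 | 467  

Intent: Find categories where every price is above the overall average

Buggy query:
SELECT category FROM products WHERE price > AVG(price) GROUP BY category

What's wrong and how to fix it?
Bug: WHERE evaluates per row before aggregation, so AVG() is unavailable

Fix: Use a subquery for AVG and a HAVING MIN(...) filter so the condition holds for every row in the group

Corrected query:
SELECT category FROM products GROUP BY category HAVING MIN(price) > (SELECT AVG(price) FROM products)

Result:
(no rows)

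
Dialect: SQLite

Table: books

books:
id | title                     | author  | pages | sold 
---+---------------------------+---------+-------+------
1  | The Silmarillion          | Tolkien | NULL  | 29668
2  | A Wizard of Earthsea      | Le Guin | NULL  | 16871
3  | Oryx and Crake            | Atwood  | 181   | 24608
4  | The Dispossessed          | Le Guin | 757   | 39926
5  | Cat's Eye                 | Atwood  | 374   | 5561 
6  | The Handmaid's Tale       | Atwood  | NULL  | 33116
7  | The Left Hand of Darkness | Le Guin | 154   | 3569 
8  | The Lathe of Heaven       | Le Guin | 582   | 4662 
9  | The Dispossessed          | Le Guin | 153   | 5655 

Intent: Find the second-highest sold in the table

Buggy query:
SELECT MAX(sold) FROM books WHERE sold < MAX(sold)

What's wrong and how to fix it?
Bug: MAX(sold) on the right of the comparison is an aggregate-in-WHERE error

Fix: Compute the overall MAX in a subquery, then take MAX of rows below it

Corrected query:
SELECT MAX(sold) FROM books WHERE sold < (SELECT MAX(sold) FROM books)

Result:
MAX(sold)
---------
33116    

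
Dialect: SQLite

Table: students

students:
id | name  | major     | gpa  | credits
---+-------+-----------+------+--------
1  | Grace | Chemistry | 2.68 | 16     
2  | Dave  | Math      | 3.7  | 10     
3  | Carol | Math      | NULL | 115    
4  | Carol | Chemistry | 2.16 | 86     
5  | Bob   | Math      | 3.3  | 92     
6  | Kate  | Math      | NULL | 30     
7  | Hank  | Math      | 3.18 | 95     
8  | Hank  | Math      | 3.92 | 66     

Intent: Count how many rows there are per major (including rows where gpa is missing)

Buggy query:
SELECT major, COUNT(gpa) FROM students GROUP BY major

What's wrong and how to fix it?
Bug: COUNT(gpa) skips NULLs, so groups with missing gpa are undercounted

Fix: Replace COUNT(gpa) with COUNT(*)

Corrected query:
SELECT major, COUNT(*) FROM students GROUP BY major

Result:
major     | COUNT(*)
----------+---------
Chemistry | 2       
Math      | 6       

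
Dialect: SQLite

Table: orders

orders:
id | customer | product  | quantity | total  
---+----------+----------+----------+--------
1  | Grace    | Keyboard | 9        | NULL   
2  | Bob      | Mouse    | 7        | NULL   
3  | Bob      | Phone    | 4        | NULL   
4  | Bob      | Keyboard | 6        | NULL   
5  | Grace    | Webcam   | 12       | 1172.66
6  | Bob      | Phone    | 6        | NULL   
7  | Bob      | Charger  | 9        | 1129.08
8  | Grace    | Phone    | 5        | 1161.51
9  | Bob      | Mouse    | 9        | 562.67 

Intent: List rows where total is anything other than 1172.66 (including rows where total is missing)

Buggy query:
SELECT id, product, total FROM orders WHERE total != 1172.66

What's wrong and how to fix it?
Bug: Inequality against NULL is unknown, not true; rows with NULL are dropped

Fix: Add an explicit OR total IS NULL to include the missing-value rows

Corrected query:
SELECT id, product, total FROM orders WHERE total != 1172.66 OR total IS NULL

Result:
id | product  | total  
---+----------+--------
1  | Keyboard | NULL   
2  | Mouse    | NULL   
3  | Phone    | NULL   
4  | Keyboard | NULL   
6  | Phone    | NULL   
7  | Charger  | 1129.08
8  | Phone    | 1161.51
9  | Mouse    | 562.67 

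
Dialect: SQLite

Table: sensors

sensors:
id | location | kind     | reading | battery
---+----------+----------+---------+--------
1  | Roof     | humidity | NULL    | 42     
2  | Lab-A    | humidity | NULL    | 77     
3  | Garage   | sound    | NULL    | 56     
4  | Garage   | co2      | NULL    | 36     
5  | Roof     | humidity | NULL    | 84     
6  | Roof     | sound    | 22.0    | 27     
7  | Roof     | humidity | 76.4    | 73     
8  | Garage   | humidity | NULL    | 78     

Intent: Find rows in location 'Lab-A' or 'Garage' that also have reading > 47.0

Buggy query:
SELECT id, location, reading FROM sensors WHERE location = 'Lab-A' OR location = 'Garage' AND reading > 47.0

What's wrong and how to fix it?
Bug: Without parentheses, AND is evaluated before OR, so the reading filter only applies to the 'Garage' branch

Fix: Group the OR with parentheses (or use IN), then AND the threshold

Corrected query:
SELECT id, location, reading FROM sensors WHERE (location = 'Lab-A' OR location = 'Garage') AND reading > 47.0

Result:
(no rows)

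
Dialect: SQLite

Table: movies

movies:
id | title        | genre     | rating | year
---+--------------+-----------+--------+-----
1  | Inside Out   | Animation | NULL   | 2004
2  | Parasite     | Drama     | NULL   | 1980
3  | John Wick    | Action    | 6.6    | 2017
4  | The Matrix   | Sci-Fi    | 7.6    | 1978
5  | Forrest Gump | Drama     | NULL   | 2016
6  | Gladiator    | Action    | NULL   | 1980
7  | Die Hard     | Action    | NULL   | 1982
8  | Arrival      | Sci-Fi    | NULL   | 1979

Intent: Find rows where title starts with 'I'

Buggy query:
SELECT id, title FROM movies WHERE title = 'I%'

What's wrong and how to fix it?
Bug: '=' compares the literal string including the % character; pattern matching needs LIKE

Fix: Replace '=' with LIKE so 'I%' is treated as a pattern

Corrected query:
SELECT id, title FROM movies WHERE title LIKE 'I%'

Result:
id | title     
---+-----------
1  | Inside Out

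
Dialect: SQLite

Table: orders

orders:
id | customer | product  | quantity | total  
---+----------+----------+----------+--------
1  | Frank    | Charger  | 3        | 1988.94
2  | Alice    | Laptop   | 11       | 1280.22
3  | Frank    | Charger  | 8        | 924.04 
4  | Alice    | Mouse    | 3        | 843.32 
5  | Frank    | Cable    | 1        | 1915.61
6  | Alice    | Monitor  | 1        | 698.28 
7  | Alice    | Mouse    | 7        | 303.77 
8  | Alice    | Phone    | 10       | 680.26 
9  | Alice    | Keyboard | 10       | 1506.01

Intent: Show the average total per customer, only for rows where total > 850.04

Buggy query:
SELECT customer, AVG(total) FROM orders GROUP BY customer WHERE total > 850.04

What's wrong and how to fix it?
Bug: WHERE cannot follow GROUP BY

Fix: Move the WHERE clause before GROUP BY

Corrected query:
SELECT customer, AVG(total) FROM orders WHERE total > 850.04 GROUP BY customer

Result:
customer | AVG(total)
---------+-----------
Alice    | 1393.115  
Frank    | 1609.53   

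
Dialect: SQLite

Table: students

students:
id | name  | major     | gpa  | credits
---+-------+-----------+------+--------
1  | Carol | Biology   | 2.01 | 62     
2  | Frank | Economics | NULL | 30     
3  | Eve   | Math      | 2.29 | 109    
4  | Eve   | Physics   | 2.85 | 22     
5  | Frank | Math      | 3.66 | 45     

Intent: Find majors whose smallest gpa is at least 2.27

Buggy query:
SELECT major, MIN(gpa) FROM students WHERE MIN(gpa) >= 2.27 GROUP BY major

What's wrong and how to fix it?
Bug: Aggregates like MIN are computed per group after WHERE runs

Fix: Replace WHERE with HAVING after the GROUP BY

Corrected query:
SELECT major, MIN(gpa) FROM students GROUP BY major HAVING MIN(gpa) >= 2.27

Result:
major   | MIN(gpa)
--------+---------
Math    | 2.29    
Physics | 2.85    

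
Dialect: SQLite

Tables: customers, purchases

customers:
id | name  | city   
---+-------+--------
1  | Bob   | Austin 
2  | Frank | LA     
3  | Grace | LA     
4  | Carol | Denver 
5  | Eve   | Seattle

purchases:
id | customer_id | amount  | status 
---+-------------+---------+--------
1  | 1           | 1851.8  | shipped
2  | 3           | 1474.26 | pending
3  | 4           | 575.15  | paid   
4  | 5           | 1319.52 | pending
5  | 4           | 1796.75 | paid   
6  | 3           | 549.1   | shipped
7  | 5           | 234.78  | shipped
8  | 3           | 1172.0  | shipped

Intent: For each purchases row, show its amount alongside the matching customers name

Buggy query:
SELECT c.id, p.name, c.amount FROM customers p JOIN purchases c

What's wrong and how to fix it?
Bug: JOIN with no ON clause produces a cartesian product; every purchases row pairs with every customers row

Fix: Add ON c.customer_id = p.id to the JOIN

Corrected query:
SELECT c.id, p.name, c.amount FROM customers p JOIN purchases c ON c.customer_id = p.id

Result:
id | name  | amount 
---+-------+--------
1  | Bob   | 1851.8 
2  | Grace | 1474.26
3  | Carol | 575.15 
4  | Eve   | 1319.52
5  | Carol | 1796.75
6  | Grace | 549.1  
7  | Eve   | 234.78 
8  | Grace | 1172   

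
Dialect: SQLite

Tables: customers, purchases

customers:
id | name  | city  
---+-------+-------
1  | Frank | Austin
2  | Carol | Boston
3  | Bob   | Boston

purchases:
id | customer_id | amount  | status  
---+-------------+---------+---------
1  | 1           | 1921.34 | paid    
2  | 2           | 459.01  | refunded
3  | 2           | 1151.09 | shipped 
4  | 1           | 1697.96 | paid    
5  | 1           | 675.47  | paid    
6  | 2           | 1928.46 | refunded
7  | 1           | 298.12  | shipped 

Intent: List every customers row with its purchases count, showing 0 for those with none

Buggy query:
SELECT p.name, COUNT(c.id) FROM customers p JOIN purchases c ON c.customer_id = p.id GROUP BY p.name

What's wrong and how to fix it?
Bug: INNER JOIN drops customers rows that have no matching purchases rows

Fix: Use LEFT JOIN so parents without children still appear (COUNT(c.id) gives 0)

Corrected query:
SELECT p.name, COUNT(c.id) FROM customers p LEFT JOIN purchases c ON c.customer_id = p.id GROUP BY p.name

Result:
name  | COUNT(c.id)
------+------------
Bob   | 0          
Carol | 3          
Frank | 4          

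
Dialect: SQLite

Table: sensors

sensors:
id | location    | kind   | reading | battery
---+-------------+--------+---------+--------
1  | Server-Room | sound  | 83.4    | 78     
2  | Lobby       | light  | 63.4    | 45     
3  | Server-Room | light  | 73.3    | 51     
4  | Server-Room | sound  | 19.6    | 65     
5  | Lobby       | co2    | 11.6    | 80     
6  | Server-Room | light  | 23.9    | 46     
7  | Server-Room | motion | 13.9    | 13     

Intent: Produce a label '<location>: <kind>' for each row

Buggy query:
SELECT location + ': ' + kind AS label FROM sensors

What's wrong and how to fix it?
Bug: SQLite uses || for string concatenation; + coerces text to numbers (yielding 0)

Fix: Use the || operator for string concatenation

Corrected query:
SELECT location || ': ' || kind AS label FROM sensors

Result:
label              
-------------------
Server-Room: sound 
Lobby: light       
Server-Room: light 
Server-Room: sound 
Lobby: co2         
Server-Room: light 
Server-Room: motion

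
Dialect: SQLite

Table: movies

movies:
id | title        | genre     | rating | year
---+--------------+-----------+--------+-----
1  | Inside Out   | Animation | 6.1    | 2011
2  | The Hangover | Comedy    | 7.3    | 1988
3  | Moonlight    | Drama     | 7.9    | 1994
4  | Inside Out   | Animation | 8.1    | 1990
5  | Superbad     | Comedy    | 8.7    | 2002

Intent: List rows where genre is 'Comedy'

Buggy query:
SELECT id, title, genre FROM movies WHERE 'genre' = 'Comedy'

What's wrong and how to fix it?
Bug: 'genre' in single quotes is a string literal, not the column; the comparison is literal-vs-literal and never true

Fix: Remove the quotes around the column name (or use double quotes for an identifier)

Corrected query:
SELECT id, title, genre FROM movies WHERE genre = 'Comedy'

Result:
id | title        | genre 
---+--------------+-------
2  | The Hangover | Comedy
5  | Superbad     | Comedy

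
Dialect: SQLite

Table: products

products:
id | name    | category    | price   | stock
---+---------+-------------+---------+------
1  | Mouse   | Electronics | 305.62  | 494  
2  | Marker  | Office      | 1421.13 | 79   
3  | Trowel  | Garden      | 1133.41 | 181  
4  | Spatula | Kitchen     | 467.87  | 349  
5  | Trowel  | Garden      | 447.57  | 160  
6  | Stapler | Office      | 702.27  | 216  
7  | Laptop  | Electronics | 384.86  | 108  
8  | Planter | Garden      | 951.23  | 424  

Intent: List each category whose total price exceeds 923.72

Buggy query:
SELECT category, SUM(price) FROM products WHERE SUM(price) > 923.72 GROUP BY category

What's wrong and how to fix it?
Bug: WHERE runs before GROUP BY, so aggregates aren't available there

Fix: Use HAVING (which filters groups after aggregation) instead of WHERE

Corrected query:
SELECT category, SUM(price) FROM products GROUP BY category HAVING SUM(price) > 923.72

Result:
category | SUM(price)
---------+-----------
Garden   | 2532.21   
Office   | 2123.4    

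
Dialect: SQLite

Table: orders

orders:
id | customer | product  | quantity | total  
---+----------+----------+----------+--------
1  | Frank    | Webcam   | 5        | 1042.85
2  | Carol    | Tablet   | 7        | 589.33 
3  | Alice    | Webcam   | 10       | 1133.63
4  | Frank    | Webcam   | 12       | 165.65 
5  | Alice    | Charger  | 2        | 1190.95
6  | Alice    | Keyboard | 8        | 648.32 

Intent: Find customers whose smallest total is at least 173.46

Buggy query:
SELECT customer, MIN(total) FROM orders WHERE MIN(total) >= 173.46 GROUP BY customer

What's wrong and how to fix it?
Bug: MIN() in WHERE is a misuse of aggregate

Fix: Use HAVING for the per-group MIN condition

Corrected query:
SELECT customer, MIN(total) FROM orders GROUP BY customer HAVING MIN(total) >= 173.46

Result:
customer | MIN(total)
---------+-----------
Alice    | 648.32    
Carol    | 589.33    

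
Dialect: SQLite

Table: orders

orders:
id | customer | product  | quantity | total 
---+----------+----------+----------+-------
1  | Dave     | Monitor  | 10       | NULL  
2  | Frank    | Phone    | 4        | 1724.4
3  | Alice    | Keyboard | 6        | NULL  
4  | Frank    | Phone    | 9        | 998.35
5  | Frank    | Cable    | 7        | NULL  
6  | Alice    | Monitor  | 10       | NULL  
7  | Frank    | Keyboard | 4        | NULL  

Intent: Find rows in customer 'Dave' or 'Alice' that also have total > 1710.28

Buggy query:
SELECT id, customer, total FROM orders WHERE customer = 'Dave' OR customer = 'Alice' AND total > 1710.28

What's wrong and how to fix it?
Bug: AND binds tighter than OR, so this parses as customer = 'Dave' OR (customer = 'Alice' AND total > 1710.28)

Fix: Add parentheses around the OR so the AND applies to both alternatives

Corrected query:
SELECT id, customer, total FROM orders WHERE (customer = 'Dave' OR customer = 'Alice') AND total > 1710.28

Result:
(no rows)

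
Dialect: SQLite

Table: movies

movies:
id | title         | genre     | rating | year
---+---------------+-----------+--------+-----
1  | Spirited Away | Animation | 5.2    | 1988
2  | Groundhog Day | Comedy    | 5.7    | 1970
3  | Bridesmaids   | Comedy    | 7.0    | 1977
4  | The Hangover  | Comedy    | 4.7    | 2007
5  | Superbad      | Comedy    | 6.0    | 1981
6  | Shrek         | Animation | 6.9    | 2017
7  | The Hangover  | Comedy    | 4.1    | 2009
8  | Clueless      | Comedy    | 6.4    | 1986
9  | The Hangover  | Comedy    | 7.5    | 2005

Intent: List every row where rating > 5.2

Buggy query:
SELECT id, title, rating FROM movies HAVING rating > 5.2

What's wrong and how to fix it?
Bug: This is a non-aggregate query (no GROUP BY, no aggregates), so in SQLite the HAVING clause is invalid here; a row-level condition belongs in WHERE

Fix: Use WHERE for row-level filtering

Corrected query:
SELECT id, title, rating FROM movies WHERE rating > 5.2

Result:
id | title         | rating
---+---------------+-------
2  | Groundhog Day | 5.7   
3  | Bridesmaids   | 7     
5  | Superbad      | 6     
6  | Shrek         | 6.9   
8  | Clueless      | 6.4   
9  | The Hangover  | 7.5   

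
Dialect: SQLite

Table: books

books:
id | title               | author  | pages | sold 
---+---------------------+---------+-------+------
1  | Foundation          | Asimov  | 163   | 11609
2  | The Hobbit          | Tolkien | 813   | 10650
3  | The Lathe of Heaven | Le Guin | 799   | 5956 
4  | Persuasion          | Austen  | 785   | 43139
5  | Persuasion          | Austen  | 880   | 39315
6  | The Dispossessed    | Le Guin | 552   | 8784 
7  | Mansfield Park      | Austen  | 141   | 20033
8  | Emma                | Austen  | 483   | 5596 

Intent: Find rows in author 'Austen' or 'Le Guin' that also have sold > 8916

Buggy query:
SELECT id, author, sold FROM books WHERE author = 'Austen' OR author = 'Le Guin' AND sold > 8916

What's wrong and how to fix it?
Bug: AND binds tighter than OR, so this parses as author = 'Austen' OR (author = 'Le Guin' AND sold > 8916)

Fix: Add parentheses around the OR so the AND applies to both alternatives

Corrected query:
SELECT id, author, sold FROM books WHERE (author = 'Austen' OR author = 'Le Guin') AND sold > 8916

Result:
id | author | sold 
---+--------+------
4  | Austen | 43139
5  | Austen | 39315
7  | Austen | 20033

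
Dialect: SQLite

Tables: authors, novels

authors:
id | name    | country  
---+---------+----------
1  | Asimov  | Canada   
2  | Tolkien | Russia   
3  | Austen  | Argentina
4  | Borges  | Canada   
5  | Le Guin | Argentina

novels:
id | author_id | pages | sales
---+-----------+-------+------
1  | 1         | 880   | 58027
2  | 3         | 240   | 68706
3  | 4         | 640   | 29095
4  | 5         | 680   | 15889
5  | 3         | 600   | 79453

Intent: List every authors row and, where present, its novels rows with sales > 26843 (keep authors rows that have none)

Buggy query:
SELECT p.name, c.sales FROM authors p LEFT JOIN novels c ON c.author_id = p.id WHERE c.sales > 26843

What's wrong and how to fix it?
Bug: Filtering c.sales in WHERE discards the NULL rows produced by LEFT JOIN, turning it into an inner join

Fix: Put 'c.sales > 26843' in the JOIN's ON clause instead of WHERE

Corrected query:
SELECT p.name, c.sales FROM authors p LEFT JOIN novels c ON c.author_id = p.id AND c.sales > 26843

Result:
name    | sales
--------+------
Asimov  | 58027
Tolkien | NULL 
Austen  | 68706
Austen  | 79453
Borges  | 29095
Le Guin | NULL 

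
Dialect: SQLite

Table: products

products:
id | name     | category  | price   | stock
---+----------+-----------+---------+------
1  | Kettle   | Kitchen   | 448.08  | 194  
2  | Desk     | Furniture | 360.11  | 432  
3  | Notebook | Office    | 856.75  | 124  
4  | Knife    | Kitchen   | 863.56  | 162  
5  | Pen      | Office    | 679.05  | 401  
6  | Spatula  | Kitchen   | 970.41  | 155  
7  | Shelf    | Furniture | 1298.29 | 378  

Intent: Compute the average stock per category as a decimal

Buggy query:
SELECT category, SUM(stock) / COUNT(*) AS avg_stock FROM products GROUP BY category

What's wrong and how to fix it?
Bug: SUM(stock) and COUNT(*) are both integers; the division truncates the fractional part

Fix: Multiply by 1.0 (or CAST to REAL) to force floating-point division

Corrected query:
SELECT category, SUM(stock) * 1.0 / COUNT(*) AS avg_stock FROM products GROUP BY category

Result:
category  | avg_stock 
----------+-----------
Furniture | 405       
Kitchen   | 170.333333
Office    | 262.5     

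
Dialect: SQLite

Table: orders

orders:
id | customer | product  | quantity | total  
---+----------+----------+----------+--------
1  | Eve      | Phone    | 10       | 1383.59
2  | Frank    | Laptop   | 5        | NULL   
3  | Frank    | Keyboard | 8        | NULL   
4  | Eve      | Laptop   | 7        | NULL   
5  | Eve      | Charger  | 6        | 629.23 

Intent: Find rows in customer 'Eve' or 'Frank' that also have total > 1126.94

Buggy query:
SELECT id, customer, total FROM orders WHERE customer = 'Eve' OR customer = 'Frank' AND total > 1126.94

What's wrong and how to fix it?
Bug: AND binds tighter than OR, so this parses as customer = 'Eve' OR (customer = 'Frank' AND total > 1126.94)

Fix: Add parentheses around the OR so the AND applies to both alternatives

Corrected query:
SELECT id, customer, total FROM orders WHERE (customer = 'Eve' OR customer = 'Frank') AND total > 1126.94

Result:
id | customer | total  
---+----------+--------
1  | Eve      | 1383.59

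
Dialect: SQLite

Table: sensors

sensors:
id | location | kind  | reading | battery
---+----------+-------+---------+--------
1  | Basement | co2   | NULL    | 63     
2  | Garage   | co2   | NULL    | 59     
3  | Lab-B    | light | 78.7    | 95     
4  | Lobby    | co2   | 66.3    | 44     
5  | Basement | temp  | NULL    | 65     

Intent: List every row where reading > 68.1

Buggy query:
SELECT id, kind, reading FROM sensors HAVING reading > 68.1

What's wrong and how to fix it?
Bug: This is a non-aggregate query (no GROUP BY, no aggregates), so in SQLite the HAVING clause is invalid here; a row-level condition belongs in WHERE

Fix: Replace HAVING with WHERE since the condition applies to individual rows

Corrected query:
SELECT id, kind, reading FROM sensors WHERE reading > 68.1

Result:
id | kind  | reading
---+-------+--------
3  | light | 78.7   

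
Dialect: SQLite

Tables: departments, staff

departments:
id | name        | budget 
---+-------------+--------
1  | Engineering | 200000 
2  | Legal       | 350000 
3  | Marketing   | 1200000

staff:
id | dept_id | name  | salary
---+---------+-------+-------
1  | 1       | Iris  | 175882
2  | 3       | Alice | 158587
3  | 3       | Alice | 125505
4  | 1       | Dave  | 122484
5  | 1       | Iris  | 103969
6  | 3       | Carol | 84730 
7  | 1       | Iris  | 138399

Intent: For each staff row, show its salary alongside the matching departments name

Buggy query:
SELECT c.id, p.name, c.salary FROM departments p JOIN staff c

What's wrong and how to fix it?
Bug: JOIN with no ON clause produces a cartesian product; every staff row pairs with every departments row

Fix: Specify the join condition linking the foreign key to the parent id

Corrected query:
SELECT c.id, p.name, c.salary FROM departments p JOIN staff c ON c.dept_id = p.id

Result:
id | name        | salary
---+-------------+-------
1  | Engineering | 175882
2  | Marketing   | 158587
3  | Marketing   | 125505
4  | Engineering | 122484
5  | Engineering | 103969
6  | Marketing   | 84730 
7  | Engineering | 138399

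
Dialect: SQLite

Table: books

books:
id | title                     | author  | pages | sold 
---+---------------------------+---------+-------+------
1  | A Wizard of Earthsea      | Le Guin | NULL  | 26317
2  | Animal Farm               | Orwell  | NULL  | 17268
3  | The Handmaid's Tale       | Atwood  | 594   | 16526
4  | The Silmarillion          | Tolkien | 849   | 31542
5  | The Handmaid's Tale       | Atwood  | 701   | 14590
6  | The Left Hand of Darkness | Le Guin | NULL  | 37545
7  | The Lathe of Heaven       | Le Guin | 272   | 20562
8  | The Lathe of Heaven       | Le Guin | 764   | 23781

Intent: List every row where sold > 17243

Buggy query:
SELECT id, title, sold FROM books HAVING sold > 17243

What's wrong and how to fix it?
Bug: This is a non-aggregate query (no GROUP BY, no aggregates), so in SQLite the HAVING clause is invalid here; a row-level condition belongs in WHERE

Fix: Replace HAVING with WHERE since the condition applies to individual rows

Corrected query:
SELECT id, title, sold FROM books WHERE sold > 17243

Result:
id | title                     | sold 
---+---------------------------+------
1  | A Wizard of Earthsea      | 26317
2  | Animal Farm               | 17268
4  | The Silmarillion          | 31542
6  | The Left Hand of Darkness | 37545
7  | The Lathe of Heaven       | 20562
8  | The Lathe of Heaven       | 23781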